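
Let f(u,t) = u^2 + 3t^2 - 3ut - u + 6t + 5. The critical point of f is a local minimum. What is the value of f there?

∂f/∂u = 2u - 3t - 1 = 0 and ∂f/∂t = -3u + 6t + 6 = 0, so (u, t) = (-4, -3).
The Hessian has f_{uu} = 2, f_{tt} = 6, f_{ut} = -3, giving D = 3 > 0 with f_{uu} > 0, so the point is a local minimum.
f(-4, -3) = -2.

-2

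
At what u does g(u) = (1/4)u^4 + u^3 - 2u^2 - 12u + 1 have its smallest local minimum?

2

g'(u) = u^3 + 3u^2 - 4u - 12 = 0 at u = -3, -2, 2.
Second-derivative test with g''(u) = 3u^2 + 6u - 4: g''(-3) = 5 > 0 ⇒ local minimum; g''(-2) = -4 < 0 ⇒ local maximum; g''(2) = 20 > 0 ⇒ local minimum.
Thus g has its smallest local minimum at u = 2, with value -19.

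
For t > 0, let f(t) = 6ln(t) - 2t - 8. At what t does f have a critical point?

f'(t) = 6/t − 2 = 0 gives t = 3.
f''(t) = -6/t², which is negative for t > 0, so this is a local maximum.
f(3) = 6·ln(3) - 6 - 8 ≈ -7.4083.

3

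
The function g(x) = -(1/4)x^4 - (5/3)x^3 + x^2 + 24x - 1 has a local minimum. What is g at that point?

Critical points: g'(x) = -x^3 - 5x^2 + 2x + 24 vanishes at x = -4, -3, 2.
g''(x) = -3x^2 - 10x + 2. g''(-4) = -6 < 0 ⇒ local maximum; g''(-3) = 5 > 0 ⇒ local minimum; g''(2) = -30 < 0 ⇒ local maximum.
The local minimum is g(-3) = -157/4.

-157/4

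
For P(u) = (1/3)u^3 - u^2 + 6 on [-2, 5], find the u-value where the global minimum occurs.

-2

Differentiating, P'(u) = u^2 - 2u; which vanishes at u = 0 and u = 2.
Candidates: P(-2) = -2/3,  P(0) = 6,  P(2) = 14/3,  P(5) = 68/3.
Hence the absolute minimum is -2/3 at u = -2.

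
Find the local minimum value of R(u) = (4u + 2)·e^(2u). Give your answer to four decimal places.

By the product rule, R'(u) = (8u + 8)·e^(2u). Since e^(2u) > 0, the only critical point is u = -1.
R''(-1) has the same sign as 8 > 0, so this is a local minimum.
R(-1) = (-2)·e^(-2) ≈ -0.2707.

-0.2707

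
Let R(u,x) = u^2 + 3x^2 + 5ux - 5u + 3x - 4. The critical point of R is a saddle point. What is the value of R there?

∂R/∂u = 2u + 5x - 5 = 0 and ∂R/∂x = 5u + 6x + 3 = 0, so (u, x) = (-45/13, 31/13).
The Hessian has R_{uu} = 2, R_{xx} = 6, R_{ux} = 5, giving D = -13 < 0, so the point is a saddle point.
R(-45/13, 31/13) = 107/13.

107/13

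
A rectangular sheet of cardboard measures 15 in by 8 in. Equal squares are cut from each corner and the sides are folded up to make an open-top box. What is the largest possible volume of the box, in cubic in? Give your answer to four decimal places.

90.7407

With cut size x, the volume is V(x) = x(15 − 2x)(8 − 2x) for 0 < x < 4.
V'(x) = 12x^2 − 92x + 120. Setting V'(x) = 0 gives x ≈ 1.6667 (the root in (0, 4)).
V''(x) = 24x − 92 is negative there, so this is the maximum; V ≈ 90.7407.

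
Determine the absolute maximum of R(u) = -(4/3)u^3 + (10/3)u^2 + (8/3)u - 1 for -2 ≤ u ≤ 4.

The derivative is -4u^2 + (20/3)u + 8/3, which vanishes at u = -1/3 and u = 2.
Evaluating at the critical points and endpoints: R(-2) = 53/3; R(-1/3) = -119/81; R(2) = 7; R(4) = -67/3.
Hence the absolute maximum is 53/3 at u = -2.

53/3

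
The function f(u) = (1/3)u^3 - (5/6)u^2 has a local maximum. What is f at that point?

0

Critical points: f'(u) = u^2 - (5/3)u vanishes at u = 0, 5/3.
Since f''(u) = 2u - 5/3, we get f''(0) = -5/3 < 0 ⇒ local maximum; f''(5/3) = 5/3 > 0 ⇒ local minimum.
The local maximum is f(0) = 0.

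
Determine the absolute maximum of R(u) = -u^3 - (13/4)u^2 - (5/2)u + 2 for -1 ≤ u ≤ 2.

41/16

The derivative is -3u^2 - (13/2)u - 5/2, whose only zero in [-1, 2] is u = -1/2.
Candidates: R(-1) = 9/4, R(-1/2) = 41/16, R(2) = -24.
So the maximum is R(-1/2) = 41/16.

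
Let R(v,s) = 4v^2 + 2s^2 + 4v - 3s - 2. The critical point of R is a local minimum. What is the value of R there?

-33/8

∂R/∂v = 8v + 4 = 0 and ∂R/∂s = 4s - 3 = 0, so (v, s) = (-1/2, 3/4).
The Hessian has R_{vv} = 8, R_{ss} = 4, R_{vs} = 0, giving D = 32 > 0 with R_{vv} > 0, so the point is a local minimum.
R(-1/2, 3/4) = -33/8.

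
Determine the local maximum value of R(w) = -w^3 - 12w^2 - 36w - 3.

R'(w) = -3w^2 - 24w - 36. Setting R'(w) = 0 gives w ∈ {-6, -2}.
Second-derivative test with R''(w) = -6w - 24: R''(-6) = 12 > 0 ⇒ local minimum; R''(-2) = -12 < 0 ⇒ local maximum.
So the local maximum value is R(-2) = 29.

29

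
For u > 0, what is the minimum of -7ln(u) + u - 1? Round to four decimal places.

R'(u) = -7/u + 1 = 0 gives u = 7.
R''(u) = 7/u², which is positive for u > 0, so this is a local minimum.
R(7) = -7·ln(7) + 7 - 1 ≈ -7.6214.

-7.6214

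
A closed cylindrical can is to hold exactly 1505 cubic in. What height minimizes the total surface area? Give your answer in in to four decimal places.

12.4208

With radius r and height h, πr²h = 1505 so h = 1505/(πr²), and S(r) = 2πr² + 2πrh = 2πr² + 2·1505/r.
S'(r) = 4πr − 2·1505/r² = 0 ⇒ r³ = 1505/(2π), so r ≈ 6.2104 and h = 2r ≈ 12.4208.
S''(r) = 4π + 4·1505/r³ > 0, so this is the minimum; S ≈ 727.0075.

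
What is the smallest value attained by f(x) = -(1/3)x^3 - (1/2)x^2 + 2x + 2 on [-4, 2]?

-4/3

Differentiating, f'(x) = -x^2 - x + 2; which vanishes at x = -2 and x = 1.
Compare values at every candidate in [-4, 2]: f(-4) = 22/3; f(-2) = -4/3; f(1) = 19/6; f(2) = 4/3.
So the minimum is f(-2) = -4/3.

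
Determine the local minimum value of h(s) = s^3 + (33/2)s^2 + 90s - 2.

-329/2

h'(s) = 3s^2 + 33s + 90. Setting h'(s) = 0 gives s ∈ {-6, -5}.
Since h''(s) = 6s + 33, we get h''(-6) = -3 < 0 ⇒ local maximum; h''(-5) = 3 > 0 ⇒ local minimum.
The local minimum is h(-5) = -329/2.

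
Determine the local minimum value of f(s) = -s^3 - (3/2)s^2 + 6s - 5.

-15

f'(s) = -3s^2 - 3s + 6. Setting f'(s) = 0 gives s ∈ {-2, 1}.
Since f''(s) = -6s - 3, we get f''(-2) = 9 > 0 ⇒ local minimum; f''(1) = -9 < 0 ⇒ local maximum.
So the local minimum value is f(-2) = -15.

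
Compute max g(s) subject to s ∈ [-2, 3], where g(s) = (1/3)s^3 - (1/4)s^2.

The derivative is s^2 - (1/2)s, which vanishes at s = 0 and s = 1/2.
Compare values at every candidate in [-2, 3]: g(-2) = -11/3,  g(0) = 0,  g(1/2) = -1/48,  g(3) = 27/4.
So the maximum is g(3) = 27/4.

27/4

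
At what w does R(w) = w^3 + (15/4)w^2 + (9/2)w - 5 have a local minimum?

R'(w) = 3w^2 + (15/2)w + 9/2 = 0 at w = -3/2, -1.
Since R''(w) = 6w + 15/2, we get R''(-3/2) = -3/2 < 0 ⇒ local maximum; R''(-1) = 3/2 > 0 ⇒ local minimum.
So the local minimum value is R(-1) = -27/4.

-1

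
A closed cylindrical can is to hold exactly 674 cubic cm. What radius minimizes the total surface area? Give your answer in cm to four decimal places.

With radius r and height h, πr²h = 674 so h = 674/(πr²), and S(r) = 2πr² + 2πrh = 2πr² + 2·674/r.
S'(r) = 4πr − 2·674/r² = 0 ⇒ r³ = 674/(2π), so r ≈ 4.7515 and h = 2r ≈ 9.5029.
S''(r) = 4π + 4·674/r³ > 0, so this is the minimum; S ≈ 425.5538.

4.7515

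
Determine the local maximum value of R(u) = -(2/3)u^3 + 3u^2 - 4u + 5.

R'(u) = -2u^2 + 6u - 4 = 0 at u = 1, 2.
R''(u) = -4u + 6. R''(1) = 2 > 0 ⇒ local minimum; R''(2) = -2 < 0 ⇒ local maximum.
The local maximum is R(2) = 11/3.

11/3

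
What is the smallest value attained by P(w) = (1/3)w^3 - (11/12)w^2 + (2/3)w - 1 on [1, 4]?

-77/81

The derivative is w^2 - (11/6)w + 2/3, whose only zero in [1, 4] is w = 4/3.
Compare values at every candidate in [1, 4]: P(1) = -11/12; P(4/3) = -77/81; P(4) = 25/3.
Hence the absolute minimum is -77/81 at w = 4/3.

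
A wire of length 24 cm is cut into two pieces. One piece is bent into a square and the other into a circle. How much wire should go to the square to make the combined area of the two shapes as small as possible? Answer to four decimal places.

Let x be the length used for the square. Square side x/4; circle radius (24−x)/(2π).
A(x) = (x/4)² + π·((24−x)/(2π))² = x²/16 + (24−x)²/(4π) for 0 ≤ x ≤ 24. A'(x) = x/8 − (24−x)/(2π) = 0 gives x = 4·24/(π+4) ≈ 13.4424.
A'' = 1/8 + 1/(2π) > 0, so this gives the minimum combined area; x ≈ 13.4424 cm to the square.

13.4424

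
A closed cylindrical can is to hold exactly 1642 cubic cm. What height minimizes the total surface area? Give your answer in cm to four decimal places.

12.7868

With radius r and height h, πr²h = 1642 so h = 1642/(πr²), and S(r) = 2πr² + 2πrh = 2πr² + 2·1642/r.
S'(r) = 4πr − 2·1642/r² = 0 ⇒ r³ = 1642/(2π), so r ≈ 6.3934 and h = 2r ≈ 12.7868.
S''(r) = 4π + 4·1642/r³ > 0, so this is the minimum; S ≈ 770.4834.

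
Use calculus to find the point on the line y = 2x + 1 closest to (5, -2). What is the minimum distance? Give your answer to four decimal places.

Minimize D(x)^2 = (x - 5)^2 + (2x + 3)^2.
d/dx[D^2] = 2(x - 5) + 2·2·(2x + 3) = 0 ⇒ x = -1/5.
Then y = 3/5 and the distance is √(169/5) ≈ 5.8138.

5.8138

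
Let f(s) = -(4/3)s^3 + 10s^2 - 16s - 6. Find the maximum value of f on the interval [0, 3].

f'(s) = -4s^2 + 20s - 16, whose only zero in [0, 3] is s = 1.
Compare values at every candidate in [0, 3]: f(0) = -6, f(1) = -40/3, f(3) = 0.
Hence the absolute maximum is 0 at s = 3.

0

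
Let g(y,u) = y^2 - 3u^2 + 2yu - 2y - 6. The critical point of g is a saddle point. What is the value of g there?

-27/4

∂g/∂y = 2y + 2u - 2 = 0 and ∂g/∂u = 2y - 6u = 0, so (y, u) = (3/4, 1/4).
The Hessian has g_{yy} = 2, g_{uu} = -6, g_{yu} = 2, giving D = -16 < 0, so the point is a saddle point.
g(3/4, 1/4) = -27/4.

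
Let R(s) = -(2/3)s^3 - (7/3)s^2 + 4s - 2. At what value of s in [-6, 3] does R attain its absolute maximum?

The derivative is -2s^2 - (14/3)s + 4, which vanishes at s = -3 and s = 2/3.
Evaluating at the critical points and endpoints: R(-6) = 34,  R(-3) = -17,  R(2/3) = -46/81,  R(3) = -29.
So the maximum is R(-6) = 34.

-6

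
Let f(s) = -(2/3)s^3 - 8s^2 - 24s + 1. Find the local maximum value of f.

f'(s) = -2s^2 - 16s - 24 = 0 at s = -6, -2.
f''(s) = -4s - 16. f''(-6) = 8 > 0 ⇒ local minimum; f''(-2) = -8 < 0 ⇒ local maximum.
The local maximum is f(-2) = 67/3.

67/3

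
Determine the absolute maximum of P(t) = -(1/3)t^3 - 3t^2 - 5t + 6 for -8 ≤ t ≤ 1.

The derivative is -t^2 - 6t - 5, which vanishes at t = -5 and t = -1.
Evaluating at the critical points and endpoints: P(-8) = 74/3,  P(-5) = -7/3,  P(-1) = 25/3,  P(1) = -7/3.
The maximum over the interval is 74/3, attained at t = -8.

74/3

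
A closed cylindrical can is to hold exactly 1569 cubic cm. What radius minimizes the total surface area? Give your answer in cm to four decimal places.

6.2972

With radius r and height h, πr²h = 1569 so h = 1569/(πr²), and S(r) = 2πr² + 2πrh = 2πr² + 2·1569/r.
S'(r) = 4πr − 2·1569/r² = 0 ⇒ r³ = 1569/(2π), so r ≈ 6.2972 and h = 2r ≈ 12.5944.
S''(r) = 4π + 4·1569/r³ > 0, so this is the minimum; S ≈ 747.4747.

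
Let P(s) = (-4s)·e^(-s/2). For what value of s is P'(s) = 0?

2

Differentiating with the product rule gives P'(s) = (2s - 4)·e^(-s/2). Since e^(-s/2) > 0, the only critical point is s = 2.
P''(2) has the same sign as 2 > 0, so this is a local minimum.
P(2) = (-8)·e^(-1) ≈ -2.9430.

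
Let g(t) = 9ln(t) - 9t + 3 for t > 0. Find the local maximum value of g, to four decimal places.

-6.0000

g'(t) = 9/t − 9 = 0 gives t = 1.
g''(t) = -9/t², which is negative for t > 0, so this is a local maximum.
g(1) = 9·ln(1) - 9 + 3 ≈ -6.0000.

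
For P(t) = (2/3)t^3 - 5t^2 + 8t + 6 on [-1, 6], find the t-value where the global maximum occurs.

6

Differentiating, P'(t) = 2t^2 - 10t + 8; which vanishes at t = 1 and t = 4.
Candidates: P(-1) = -23/3,  P(1) = 29/3,  P(4) = 2/3,  P(6) = 18.
The maximum over the interval is 18, attained at t = 6.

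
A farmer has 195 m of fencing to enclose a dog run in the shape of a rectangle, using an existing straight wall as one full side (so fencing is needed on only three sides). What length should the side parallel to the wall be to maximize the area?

195/2

Let the sides perpendicular to the wall have length x and the parallel side y, so 2x + y = 195 and the area is A = xy = x(195 − 2x).
A'(x) = 195 − 4x = 0 gives x = 195/4, and A''(x) = −4 < 0 confirms a maximum.
Then y = 195 − 2·195/4 = 195/2 and A = 38025/8.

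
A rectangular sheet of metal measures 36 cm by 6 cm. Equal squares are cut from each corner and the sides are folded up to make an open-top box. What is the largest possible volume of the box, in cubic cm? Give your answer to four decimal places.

With cut size x, the volume is V(x) = x(36 − 2x)(6 − 2x) for 0 < x < 3.
V'(x) = 12x^2 − 168x + 216. Setting V'(x) = 0 gives x ≈ 1.4322 (the root in (0, 3)).
V''(x) = 24x − 168 is negative there, so this is the maximum; V ≈ 148.8056.

148.8056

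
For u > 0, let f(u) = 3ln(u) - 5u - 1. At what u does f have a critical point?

f'(u) = 3/u − 5 = 0 gives u = 3/5.
f''(u) = -3/u², which is negative for u > 0, so this is a local maximum.
f(3/5) = 3·ln(3/5) - 3 - 1 ≈ -5.5325.

3/5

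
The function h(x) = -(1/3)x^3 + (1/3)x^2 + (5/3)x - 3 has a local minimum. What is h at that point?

-4

h'(x) = -x^2 + (2/3)x + 5/3. Setting h'(x) = 0 gives x ∈ {-1, 5/3}.
Second-derivative test with h''(x) = -2x + 2/3: h''(-1) = 8/3 > 0 ⇒ local minimum; h''(5/3) = -8/3 < 0 ⇒ local maximum.
Thus h has its local minimum at x = -1, with value -4.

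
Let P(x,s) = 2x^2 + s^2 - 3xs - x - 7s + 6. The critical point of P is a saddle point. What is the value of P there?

126

∂P/∂x = 4x - 3s - 1 = 0 and ∂P/∂s = -3x + 2s - 7 = 0, so (x, s) = (-23, -31).
The Hessian has P_{xx} = 4, P_{ss} = 2, P_{xs} = -3, giving D = -1 < 0, so the point is a saddle point.
P(-23, -31) = 126.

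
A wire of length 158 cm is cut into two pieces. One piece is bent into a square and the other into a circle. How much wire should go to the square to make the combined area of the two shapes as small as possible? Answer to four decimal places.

Let x be the length used for the square. Square side x/4; circle radius (158−x)/(2π).
A(x) = (x/4)² + π·((158−x)/(2π))² = x²/16 + (158−x)²/(4π) for 0 ≤ x ≤ 158. A'(x) = x/8 − (158−x)/(2π) = 0 gives x = 4·158/(π+4) ≈ 88.4957.
A'' = 1/8 + 1/(2π) > 0, so this gives the minimum combined area; x ≈ 88.4957 cm to the square.

88.4957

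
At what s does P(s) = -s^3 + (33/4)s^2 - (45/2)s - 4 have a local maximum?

P'(s) = -3s^2 + (33/2)s - 45/2 = 0 at s = 5/2, 3.
Second-derivative test with P''(s) = -6s + 33/2: P''(5/2) = 3/2 > 0 ⇒ local minimum; P''(3) = -3/2 < 0 ⇒ local maximum.
So the local maximum value is P(3) = -97/4.

3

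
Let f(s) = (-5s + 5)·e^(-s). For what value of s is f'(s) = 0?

2

Differentiating with the product rule gives f'(s) = (5s - 10)·e^(-s). Since e^(-s) > 0, the only critical point is s = 2.
f''(2) has the same sign as 5 > 0, so this is a local minimum.
f(2) = (-5)·e^(-2) ≈ -0.6767.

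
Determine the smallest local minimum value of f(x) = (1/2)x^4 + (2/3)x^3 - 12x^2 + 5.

-305/3

Critical points: f'(x) = 2x^3 + 2x^2 - 24x vanishes at x = -4, 0, 3.
Since f''(x) = 6x^2 + 4x - 24, we get f''(-4) = 56 > 0 ⇒ local minimum; f''(0) = -24 < 0 ⇒ local maximum; f''(3) = 42 > 0 ⇒ local minimum.
Thus f has its smallest local minimum at x = -4, with value -305/3.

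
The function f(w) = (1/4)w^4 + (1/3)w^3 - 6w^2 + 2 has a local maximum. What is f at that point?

f'(w) = w^3 + w^2 - 12w. Setting f'(w) = 0 gives w ∈ {-4, 0, 3}.
Second-derivative test with f''(w) = 3w^2 + 2w - 12: f''(-4) = 28 > 0 ⇒ local minimum; f''(0) = -12 < 0 ⇒ local maximum; f''(3) = 21 > 0 ⇒ local minimum.
So the local maximum value is f(0) = 2.

2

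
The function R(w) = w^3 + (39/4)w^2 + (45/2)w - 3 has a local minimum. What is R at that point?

R'(w) = 3w^2 + (39/2)w + 45/2. Setting R'(w) = 0 gives w ∈ {-5, -3/2}.
Since R''(w) = 6w + 39/2, we get R''(-5) = -21/2 < 0 ⇒ local maximum; R''(-3/2) = 21/2 > 0 ⇒ local minimum.
So the local minimum value is R(-3/2) = -291/16.

-291/16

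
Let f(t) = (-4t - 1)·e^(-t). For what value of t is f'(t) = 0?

By the product rule, f'(t) = (4t - 3)·e^(-t). Since e^(-t) > 0, the only critical point is t = 3/4.
f''(3/4) has the same sign as 4 > 0, so this is a local minimum.
f(3/4) = (-4)·e^(-3/4) ≈ -1.8895.

3/4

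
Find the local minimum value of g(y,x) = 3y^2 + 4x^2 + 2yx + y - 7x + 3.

-3/4

∂g/∂y = 6y + 2x + 1 = 0 and ∂g/∂x = 2y + 8x - 7 = 0, so (y, x) = (-1/2, 1).
The Hessian has g_{yy} = 6, g_{xx} = 8, g_{yx} = 2, giving D = 44 > 0 with g_{yy} > 0, so the point is a local minimum.
g(-1/2, 1) = -3/4.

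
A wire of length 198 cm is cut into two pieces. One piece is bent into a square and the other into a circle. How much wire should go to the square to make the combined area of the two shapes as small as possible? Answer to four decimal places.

Let x be the length used for the square. Square side x/4; circle radius (198−x)/(2π).
A(x) = (x/4)² + π·((198−x)/(2π))² = x²/16 + (198−x)²/(4π) for 0 ≤ x ≤ 198. A'(x) = x/8 − (198−x)/(2π) = 0 gives x = 4·198/(π+4) ≈ 110.8996.
A'' = 1/8 + 1/(2π) > 0, so this gives the minimum combined area; x ≈ 110.8996 cm to the square.

110.8996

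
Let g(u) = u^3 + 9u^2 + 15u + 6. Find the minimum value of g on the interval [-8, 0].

Differentiating, g'(u) = 3u^2 + 18u + 15; which vanishes at u = -5 and u = -1.
Evaluating at the critical points and endpoints: g(-8) = -50; g(-5) = 31; g(-1) = -1; g(0) = 6.
Hence the absolute minimum is -50 at u = -8.

-50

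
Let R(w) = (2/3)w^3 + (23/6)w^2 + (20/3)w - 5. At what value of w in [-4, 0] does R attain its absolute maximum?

0

The derivative is 2w^2 + (23/3)w + 20/3, which vanishes at w = -5/2 and w = -4/3.
Candidates: R(-4) = -13; R(-5/2) = -65/8; R(-4/3) = -701/81; R(0) = -5.
Hence the absolute maximum is -5 at w = 0.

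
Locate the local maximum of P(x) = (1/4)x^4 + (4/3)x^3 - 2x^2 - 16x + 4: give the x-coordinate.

P'(x) = x^3 + 4x^2 - 4x - 16 = 0 at x = -4, -2, 2.
Second-derivative test with P''(x) = 3x^2 + 8x - 4: P''(-4) = 12 > 0 ⇒ local minimum; P''(-2) = -8 < 0 ⇒ local maximum; P''(2) = 24 > 0 ⇒ local minimum.
So the local maximum value is P(-2) = 64/3.

-2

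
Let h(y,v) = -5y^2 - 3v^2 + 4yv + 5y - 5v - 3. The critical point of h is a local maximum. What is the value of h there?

∂h/∂y = -10y + 4v + 5 = 0 and ∂h/∂v = 4y - 6v - 5 = 0, so (y, v) = (5/22, -15/22).
The Hessian has h_{yy} = -10, h_{vv} = -6, h_{yv} = 4, giving D = 44 > 0 with h_{yy} < 0, so the point is a local maximum.
h(5/22, -15/22) = -8/11.

-8/11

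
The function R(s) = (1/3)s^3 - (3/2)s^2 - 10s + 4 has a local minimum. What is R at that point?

Critical points: R'(s) = s^2 - 3s - 10 vanishes at s = -2, 5.
R''(s) = 2s - 3. R''(-2) = -7 < 0 ⇒ local maximum; R''(5) = 7 > 0 ⇒ local minimum.
So the local minimum value is R(5) = -251/6.

-251/6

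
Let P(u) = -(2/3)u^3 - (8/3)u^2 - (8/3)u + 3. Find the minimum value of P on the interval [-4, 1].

-3

P'(u) = -2u^2 - (16/3)u - 8/3, which vanishes at u = -2 and u = -2/3.
Compare values at every candidate in [-4, 1]: P(-4) = 41/3,  P(-2) = 3,  P(-2/3) = 307/81,  P(1) = -3.
Hence the absolute minimum is -3 at u = 1.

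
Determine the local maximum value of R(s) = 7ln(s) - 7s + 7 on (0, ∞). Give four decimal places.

R'(s) = 7/s − 7 = 0 gives s = 1.
R''(s) = -7/s², which is negative for s > 0, so this is a local maximum.
R(1) = 7·ln(1) - 7 + 7 ≈ 0.0000.

0.0000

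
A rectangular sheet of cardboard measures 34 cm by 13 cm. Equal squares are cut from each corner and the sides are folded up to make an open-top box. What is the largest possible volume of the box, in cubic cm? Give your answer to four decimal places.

With cut size x, the volume is V(x) = x(34 − 2x)(13 − 2x) for 0 < x < 6.5.
V'(x) = 12x^2 − 188x + 442. Setting V'(x) = 0 gives x ≈ 2.8808 (the root in (0, 6.5)).
V''(x) = 24x − 188 is negative there, so this is the maximum; V ≈ 588.8379.

588.8379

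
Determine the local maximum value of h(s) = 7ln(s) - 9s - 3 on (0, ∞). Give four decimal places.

-11.7592

h'(s) = 7/s − 9 = 0 gives s = 7/9.
h''(s) = -7/s², which is negative for s > 0, so this is a local maximum.
h(7/9) = 7·ln(7/9) - 7 - 3 ≈ -11.7592.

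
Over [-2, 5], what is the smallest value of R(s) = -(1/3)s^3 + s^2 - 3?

-59/3

R'(s) = -s^2 + 2s, which vanishes at s = 0 and s = 2.
Compare values at every candidate in [-2, 5]: R(-2) = 11/3; R(0) = -3; R(2) = -5/3; R(5) = -59/3.
Hence the absolute minimum is -59/3 at s = 5.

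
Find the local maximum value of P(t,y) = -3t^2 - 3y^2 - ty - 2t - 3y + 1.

∂P/∂t = -6t - y - 2 = 0 and ∂P/∂y = -t - 6y - 3 = 0, so (t, y) = (-9/35, -16/35).
The Hessian has P_{tt} = -6, P_{yy} = -6, P_{ty} = -1, giving D = 35 > 0 with P_{tt} < 0, so the point is a local maximum.
P(-9/35, -16/35) = 68/35.

68/35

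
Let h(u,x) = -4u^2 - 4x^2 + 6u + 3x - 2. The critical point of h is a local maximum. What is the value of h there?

∂h/∂u = -8u + 6 = 0 and ∂h/∂x = -8x + 3 = 0, so (u, x) = (3/4, 3/8).
The Hessian has h_{uu} = -8, h_{xx} = -8, h_{ux} = 0, giving D = 64 > 0 with h_{uu} < 0, so the point is a local maximum.
h(3/4, 3/8) = 13/16.

13/16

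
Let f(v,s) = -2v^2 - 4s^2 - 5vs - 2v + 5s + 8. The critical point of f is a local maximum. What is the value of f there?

172/7

∂f/∂v = -4v - 5s - 2 = 0 and ∂f/∂s = -5v - 8s + 5 = 0, so (v, s) = (-41/7, 30/7).
The Hessian has f_{vv} = -4, f_{ss} = -8, f_{vs} = -5, giving D = 7 > 0 with f_{vv} < 0, so the point is a local maximum.
f(-41/7, 30/7) = 172/7.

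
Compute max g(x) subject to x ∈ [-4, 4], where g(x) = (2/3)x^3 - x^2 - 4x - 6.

Differentiating, g'(x) = 2x^2 - 2x - 4; which vanishes at x = -1 and x = 2.
Compare values at every candidate in [-4, 4]: g(-4) = -146/3; g(-1) = -11/3; g(2) = -38/3; g(4) = 14/3.
The maximum over the interval is 14/3, attained at x = 4.

14/3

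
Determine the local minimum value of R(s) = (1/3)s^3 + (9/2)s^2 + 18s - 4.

-53/2

R'(s) = s^2 + 9s + 18 = 0 at s = -6, -3.
Second-derivative test with R''(s) = 2s + 9: R''(-6) = -3 < 0 ⇒ local maximum; R''(-3) = 3 > 0 ⇒ local minimum.
Thus R has its local minimum at s = -3, with value -53/2.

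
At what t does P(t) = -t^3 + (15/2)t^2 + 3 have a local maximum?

5

Critical points: P'(t) = -3t^2 + 15t vanishes at t = 0, 5.
P''(t) = -6t + 15. P''(0) = 15 > 0 ⇒ local minimum; P''(5) = -15 < 0 ⇒ local maximum.
The local maximum is P(5) = 131/2.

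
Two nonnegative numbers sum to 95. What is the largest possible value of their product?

With x + y = 95, the product is P(x) = x(95 − x).
P'(x) = 95 − 2x = 0 gives x = 95/2; P'' = −2 < 0, so this is the maximum.
P = 95/2·95/2 = 9025/4.

9025/4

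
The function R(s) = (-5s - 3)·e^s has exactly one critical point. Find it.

-8/5

By the product rule, R'(s) = (-5s - 8)·e^s. Since e^s > 0, the only critical point is s = -8/5.
R''(-8/5) has the same sign as -5 < 0, so this is a local maximum.
R(-8/5) = (5)·e^(-8/5) ≈ 1.0095.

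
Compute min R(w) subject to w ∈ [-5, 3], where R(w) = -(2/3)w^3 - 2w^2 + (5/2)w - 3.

The derivative is -2w^2 - 4w + 5/2, which vanishes at w = -5/2 and w = 1/2.
Evaluating at the critical points and endpoints: R(-5) = 107/6,  R(-5/2) = -34/3,  R(1/2) = -7/3,  R(3) = -63/2.
Hence the absolute minimum is -63/2 at w = 3.

-63/2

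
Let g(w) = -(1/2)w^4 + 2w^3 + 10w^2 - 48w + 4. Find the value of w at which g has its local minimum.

Critical points: g'(w) = -2w^3 + 6w^2 + 20w - 48 vanishes at w = -3, 2, 4.
Second-derivative test with g''(w) = -6w^2 + 12w + 20: g''(-3) = -70 < 0 ⇒ local maximum; g''(2) = 20 > 0 ⇒ local minimum; g''(4) = -28 < 0 ⇒ local maximum.
The local minimum is g(2) = -44.

2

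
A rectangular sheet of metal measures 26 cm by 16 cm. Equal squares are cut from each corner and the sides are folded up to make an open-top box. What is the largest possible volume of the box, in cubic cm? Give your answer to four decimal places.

With cut size x, the volume is V(x) = x(26 − 2x)(16 − 2x) for 0 < x < 8.
V'(x) = 12x^2 − 168x + 416. Setting V'(x) = 0 gives x ≈ 3.2141 (the root in (0, 8)).
V''(x) = 24x − 168 is negative there, so this is the maximum; V ≈ 602.1210.

602.1210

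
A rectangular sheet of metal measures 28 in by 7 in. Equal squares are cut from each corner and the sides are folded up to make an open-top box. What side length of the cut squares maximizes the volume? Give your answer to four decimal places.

With cut size x, the volume is V(x) = x(28 − 2x)(7 − 2x) for 0 < x < 3.5.
V'(x) = 12x^2 − 140x + 196. Setting V'(x) = 0 gives x ≈ 1.6269 (the root in (0, 3.5)).
V''(x) = 24x − 140 is negative there, so this is the maximum; V ≈ 150.8205.

1.6269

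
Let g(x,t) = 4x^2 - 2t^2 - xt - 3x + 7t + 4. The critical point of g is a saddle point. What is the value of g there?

289/33

∂g/∂x = 8x - t - 3 = 0 and ∂g/∂t = -x - 4t + 7 = 0, so (x, t) = (19/33, 53/33).
The Hessian has g_{xx} = 8, g_{tt} = -4, g_{xt} = -1, giving D = -33 < 0, so the point is a saddle point.
g(19/33, 53/33) = 289/33.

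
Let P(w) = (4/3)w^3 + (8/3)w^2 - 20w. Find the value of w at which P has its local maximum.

-3

P'(w) = 4w^2 + (16/3)w - 20. Setting P'(w) = 0 gives w ∈ {-3, 5/3}.
Since P''(w) = 8w + 16/3, we get P''(-3) = -56/3 < 0 ⇒ local maximum; P''(5/3) = 56/3 > 0 ⇒ local minimum.
The local maximum is P(-3) = 48.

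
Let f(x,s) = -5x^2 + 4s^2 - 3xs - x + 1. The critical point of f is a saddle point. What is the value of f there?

93/89

∂f/∂x = -10x - 3s - 1 = 0 and ∂f/∂s = -3x + 8s = 0, so (x, s) = (-8/89, -3/89).
The Hessian has f_{xx} = -10, f_{ss} = 8, f_{xs} = -3, giving D = -89 < 0, so the point is a saddle point.
f(-8/89, -3/89) = 93/89.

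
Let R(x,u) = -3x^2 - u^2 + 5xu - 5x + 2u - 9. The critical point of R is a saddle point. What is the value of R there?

∂R/∂x = -6x + 5u - 5 = 0 and ∂R/∂u = 5x - 2u + 2 = 0, so (x, u) = (0, 1).
The Hessian has R_{xx} = -6, R_{uu} = -2, R_{xu} = 5, giving D = -13 < 0, so the point is a saddle point.
R(0, 1) = -8.

-8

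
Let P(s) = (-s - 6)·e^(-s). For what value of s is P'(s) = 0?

P'(s) = (-1)·e^(-s) + (-s - 6)·(-1)·e^(-s) = (s + 5)·e^(-s). Since e^(-s) > 0, the only critical point is s = -5.
P''(-5) has the same sign as 1 > 0, so this is a local minimum.
P(-5) = (-1)·e^(5) ≈ -148.4132.

-5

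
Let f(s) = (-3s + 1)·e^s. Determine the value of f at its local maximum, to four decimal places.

Differentiating with the product rule gives f'(s) = (-3s - 2)·e^s. Since e^s > 0, the only critical point is s = -2/3.
f''(-2/3) has the same sign as -3 < 0, so this is a local maximum.
f(-2/3) = (3)·e^(-2/3) ≈ 1.5403.

1.5403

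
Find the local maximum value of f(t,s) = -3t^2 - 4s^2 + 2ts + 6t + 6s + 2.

∂f/∂t = -6t + 2s + 6 = 0 and ∂f/∂s = 2t - 8s + 6 = 0, so (t, s) = (15/11, 12/11).
The Hessian has f_{tt} = -6, f_{ss} = -8, f_{ts} = 2, giving D = 44 > 0 with f_{tt} < 0, so the point is a local maximum.
f(15/11, 12/11) = 103/11.

103/11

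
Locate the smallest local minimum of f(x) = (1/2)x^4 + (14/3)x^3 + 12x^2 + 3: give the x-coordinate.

f'(x) = 2x^3 + 14x^2 + 24x. Setting f'(x) = 0 gives x ∈ {-4, -3, 0}.
f''(x) = 6x^2 + 28x + 24. f''(-4) = 8 > 0 ⇒ local minimum; f''(-3) = -6 < 0 ⇒ local maximum; f''(0) = 24 > 0 ⇒ local minimum.
Thus f has its smallest local minimum at x = 0, with value 3.

0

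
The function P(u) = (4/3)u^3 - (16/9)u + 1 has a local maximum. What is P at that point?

P'(u) = 4u^2 - 16/9 = 0 at u = -2/3, 2/3.
P''(u) = 8u. P''(-2/3) = -16/3 < 0 ⇒ local maximum; P''(2/3) = 16/3 > 0 ⇒ local minimum.
The local maximum is P(-2/3) = 145/81.

145/81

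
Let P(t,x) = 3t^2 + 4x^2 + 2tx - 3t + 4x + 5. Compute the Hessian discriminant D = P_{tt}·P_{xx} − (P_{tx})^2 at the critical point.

∂P/∂t = 6t + 2x - 3 = 0 and ∂P/∂x = 2t + 8x + 4 = 0, so (t, x) = (8/11, -15/22).
The Hessian has P_{tt} = 6, P_{xx} = 8, P_{tx} = 2, giving D = 44 > 0 with P_{tt} > 0, so the point is a local minimum.
D = (6)·(8) − (2)^2 = 44.

44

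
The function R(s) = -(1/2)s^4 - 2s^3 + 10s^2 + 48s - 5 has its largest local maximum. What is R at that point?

Critical points: R'(s) = -2s^3 - 6s^2 + 20s + 48 vanishes at s = -4, -2, 3.
Since R''(s) = -6s^2 - 12s + 20, we get R''(-4) = -28 < 0 ⇒ local maximum; R''(-2) = 20 > 0 ⇒ local minimum; R''(3) = -70 < 0 ⇒ local maximum.
So the largest local maximum value is R(3) = 269/2.

269/2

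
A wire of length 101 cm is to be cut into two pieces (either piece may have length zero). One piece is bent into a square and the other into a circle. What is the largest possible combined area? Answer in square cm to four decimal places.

Let x be the length used for the square. Square side x/4; circle radius (101−x)/(2π).
A(x) = (x/4)² + π·((101−x)/(2π))² = x²/16 + (101−x)²/(4π) for 0 ≤ x ≤ 101. A'(x) = x/8 − (101−x)/(2π) = 0 gives x = 4·101/(π+4) ≈ 56.5700.
A'' > 0, so the interior critical point is a minimum; the maximum is at an endpoint. A(0) = 811.7698 and A(101) = 637.5625, so the largest area is 811.7698.

811.7698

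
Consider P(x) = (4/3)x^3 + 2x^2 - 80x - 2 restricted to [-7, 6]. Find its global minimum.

-614/3

P'(x) = 4x^2 + 4x - 80, which vanishes at x = -5 and x = 4.
Evaluating at the critical points and endpoints: P(-7) = 596/3, P(-5) = 844/3, P(4) = -614/3, P(6) = -122.
The minimum over the interval is -614/3, attained at x = 4.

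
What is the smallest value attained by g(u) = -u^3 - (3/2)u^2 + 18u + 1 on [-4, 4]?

Differentiating, g'(u) = -3u^2 - 3u + 18; which vanishes at u = -3 and u = 2.
Candidates: g(-4) = -31, g(-3) = -79/2, g(2) = 23, g(4) = -15.
So the minimum is g(-3) = -79/2.

-79/2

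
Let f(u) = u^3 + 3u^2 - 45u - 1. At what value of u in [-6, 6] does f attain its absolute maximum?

The derivative is 3u^2 + 6u - 45, which vanishes at u = -5 and u = 3.
Compare values at every candidate in [-6, 6]: f(-6) = 161, f(-5) = 174, f(3) = -82, f(6) = 53.
The maximum over the interval is 174, attained at u = -5.

-5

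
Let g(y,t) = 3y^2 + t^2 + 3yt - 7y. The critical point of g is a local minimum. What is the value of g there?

∂g/∂y = 6y + 3t - 7 = 0 and ∂g/∂t = 3y + 2t = 0, so (y, t) = (14/3, -7).
The Hessian has g_{yy} = 6, g_{tt} = 2, g_{yt} = 3, giving D = 3 > 0 with g_{yy} > 0, so the point is a local minimum.
g(14/3, -7) = -49/3.

-49/3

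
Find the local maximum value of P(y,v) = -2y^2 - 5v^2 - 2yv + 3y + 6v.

9/4

∂P/∂y = -4y - 2v + 3 = 0 and ∂P/∂v = -2y - 10v + 6 = 0, so (y, v) = (1/2, 1/2).
The Hessian has P_{yy} = -4, P_{vv} = -10, P_{yv} = -2, giving D = 36 > 0 with P_{yy} < 0, so the point is a local maximum.
P(1/2, 1/2) = 9/4.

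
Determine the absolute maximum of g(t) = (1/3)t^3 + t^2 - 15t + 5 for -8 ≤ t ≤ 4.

The derivative is t^2 + 2t - 15, which vanishes at t = -5 and t = 3.
Compare values at every candidate in [-8, 4]: g(-8) = 55/3,  g(-5) = 190/3,  g(3) = -22,  g(4) = -53/3.
The maximum over the interval is 190/3, attained at t = -5.

190/3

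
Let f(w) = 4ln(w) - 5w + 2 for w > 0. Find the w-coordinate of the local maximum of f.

4/5

f'(w) = 4/w − 5 = 0 gives w = 4/5.
f''(w) = -4/w², which is negative for w > 0, so this is a local maximum.
f(4/5) = 4·ln(4/5) - 4 + 2 ≈ -2.8926.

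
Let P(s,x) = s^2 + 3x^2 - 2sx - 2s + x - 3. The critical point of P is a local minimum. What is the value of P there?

∂P/∂s = 2s - 2x - 2 = 0 and ∂P/∂x = -2s + 6x + 1 = 0, so (s, x) = (5/4, 1/4).
The Hessian has P_{ss} = 2, P_{xx} = 6, P_{sx} = -2, giving D = 8 > 0 with P_{ss} > 0, so the point is a local minimum.
P(5/4, 1/4) = -33/8.

-33/8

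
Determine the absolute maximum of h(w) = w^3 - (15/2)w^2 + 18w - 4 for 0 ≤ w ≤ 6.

50

h'(w) = 3w^2 - 15w + 18, which vanishes at w = 2 and w = 3.
Evaluating at the critical points and endpoints: h(0) = -4,  h(2) = 10,  h(3) = 19/2,  h(6) = 50.
Hence the absolute maximum is 50 at w = 6.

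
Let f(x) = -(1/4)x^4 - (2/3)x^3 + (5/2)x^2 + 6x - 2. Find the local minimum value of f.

Critical points: f'(x) = -x^3 - 2x^2 + 5x + 6 vanishes at x = -3, -1, 2.
Since f''(x) = -3x^2 - 4x + 5, we get f''(-3) = -10 < 0 ⇒ local maximum; f''(-1) = 6 > 0 ⇒ local minimum; f''(2) = -15 < 0 ⇒ local maximum.
So the local minimum value is f(-1) = -61/12.

-61/12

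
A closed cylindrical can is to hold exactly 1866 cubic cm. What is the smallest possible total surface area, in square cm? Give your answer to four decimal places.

839.0522

With radius r and height h, πr²h = 1866 so h = 1866/(πr²), and S(r) = 2πr² + 2πrh = 2πr² + 2·1866/r.
S'(r) = 4πr − 2·1866/r² = 0 ⇒ r³ = 1866/(2π), so r ≈ 6.6718 and h = 2r ≈ 13.3436.
S''(r) = 4π + 4·1866/r³ > 0, so this is the minimum; S ≈ 839.0522.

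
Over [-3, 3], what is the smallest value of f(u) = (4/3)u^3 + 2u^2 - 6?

The derivative is 4u^2 + 4u, which vanishes at u = -1 and u = 0.
Compare values at every candidate in [-3, 3]: f(-3) = -24,  f(-1) = -16/3,  f(0) = -6,  f(3) = 48.
Hence the absolute minimum is -24 at u = -3.

-24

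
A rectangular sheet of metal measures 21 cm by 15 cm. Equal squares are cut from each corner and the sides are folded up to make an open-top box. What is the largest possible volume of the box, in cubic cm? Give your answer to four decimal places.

With cut size x, the volume is V(x) = x(21 − 2x)(15 − 2x) for 0 < x < 7.5.
V'(x) = 12x^2 − 144x + 315. Setting V'(x) = 0 gives x ≈ 2.8775 (the root in (0, 7.5)).
V''(x) = 24x − 144 is negative there, so this is the maximum; V ≈ 405.5549.

405.5549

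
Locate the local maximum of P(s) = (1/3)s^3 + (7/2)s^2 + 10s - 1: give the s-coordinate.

-5

P'(s) = s^2 + 7s + 10 = 0 at s = -5, -2.
Second-derivative test with P''(s) = 2s + 7: P''(-5) = -3 < 0 ⇒ local maximum; P''(-2) = 3 > 0 ⇒ local minimum.
So the local maximum value is P(-5) = -31/6.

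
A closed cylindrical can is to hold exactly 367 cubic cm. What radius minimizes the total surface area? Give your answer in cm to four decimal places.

3.8800

With radius r and height h, πr²h = 367 so h = 367/(πr²), and S(r) = 2πr² + 2πrh = 2πr² + 2·367/r.
S'(r) = 4πr − 2·367/r² = 0 ⇒ r³ = 367/(2π), so r ≈ 3.8800 and h = 2r ≈ 7.7599.
S''(r) = 4π + 4·367/r³ > 0, so this is the minimum; S ≈ 283.7648.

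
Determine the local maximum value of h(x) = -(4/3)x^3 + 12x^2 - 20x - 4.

h'(x) = -4x^2 + 24x - 20. Setting h'(x) = 0 gives x ∈ {1, 5}.
h''(x) = -8x + 24. h''(1) = 16 > 0 ⇒ local minimum; h''(5) = -16 < 0 ⇒ local maximum.
The local maximum is h(5) = 88/3.

88/3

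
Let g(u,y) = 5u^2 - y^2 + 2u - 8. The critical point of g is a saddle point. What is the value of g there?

∂g/∂u = 10u + 2 = 0 and ∂g/∂y = -2y = 0, so (u, y) = (-1/5, 0).
The Hessian has g_{uu} = 10, g_{yy} = -2, g_{uy} = 0, giving D = -20 < 0, so the point is a saddle point.
g(-1/5, 0) = -41/5.

-41/5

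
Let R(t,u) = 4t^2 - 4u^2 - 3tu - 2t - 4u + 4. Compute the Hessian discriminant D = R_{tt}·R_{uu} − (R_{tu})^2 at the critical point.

-73

∂R/∂t = 8t - 3u - 2 = 0 and ∂R/∂u = -3t - 8u - 4 = 0, so (t, u) = (4/73, -38/73).
The Hessian has R_{tt} = 8, R_{uu} = -8, R_{tu} = -3, giving D = -73 < 0, so the point is a saddle point.
D = (8)·(-8) − (-3)^2 = -73.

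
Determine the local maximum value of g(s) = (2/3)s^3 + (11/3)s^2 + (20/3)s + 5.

1

g'(s) = 2s^2 + (22/3)s + 20/3 = 0 at s = -2, -5/3.
Since g''(s) = 4s + 22/3, we get g''(-2) = -2/3 < 0 ⇒ local maximum; g''(-5/3) = 2/3 > 0 ⇒ local minimum.
The local maximum is g(-2) = 1.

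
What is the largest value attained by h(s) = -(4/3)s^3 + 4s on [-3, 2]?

24

The derivative is -4s^2 + 4, which vanishes at s = -1 and s = 1.
Evaluating at the critical points and endpoints: h(-3) = 24,  h(-1) = -8/3,  h(1) = 8/3,  h(2) = -8/3.
Hence the absolute maximum is 24 at s = -3.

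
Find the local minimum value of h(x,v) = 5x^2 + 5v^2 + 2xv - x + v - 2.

∂h/∂x = 10x + 2v - 1 = 0 and ∂h/∂v = 2x + 10v + 1 = 0, so (x, v) = (1/8, -1/8).
The Hessian has h_{xx} = 10, h_{vv} = 10, h_{xv} = 2, giving D = 96 > 0 with h_{xx} > 0, so the point is a local minimum.
h(1/8, -1/8) = -17/8.

-17/8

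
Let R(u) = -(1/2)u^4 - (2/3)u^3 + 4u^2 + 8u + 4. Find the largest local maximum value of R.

R'(u) = -2u^3 - 2u^2 + 8u + 8 = 0 at u = -2, -1, 2.
Second-derivative test with R''(u) = -6u^2 - 4u + 8: R''(-2) = -8 < 0 ⇒ local maximum; R''(-1) = 6 > 0 ⇒ local minimum; R''(2) = -24 < 0 ⇒ local maximum.
Thus R has its largest local maximum at u = 2, with value 68/3.

68/3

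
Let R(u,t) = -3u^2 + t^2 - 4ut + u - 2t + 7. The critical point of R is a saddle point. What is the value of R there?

∂R/∂u = -6u - 4t + 1 = 0 and ∂R/∂t = -4u + 2t - 2 = 0, so (u, t) = (-3/14, 4/7).
The Hessian has R_{uu} = -6, R_{tt} = 2, R_{ut} = -4, giving D = -28 < 0, so the point is a saddle point.
R(-3/14, 4/7) = 177/28.

177/28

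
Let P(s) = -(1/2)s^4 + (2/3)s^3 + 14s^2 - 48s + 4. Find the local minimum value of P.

-116/3

P'(s) = -2s^3 + 2s^2 + 28s - 48 = 0 at s = -4, 2, 3.
Since P''(s) = -6s^2 + 4s + 28, we get P''(-4) = -84 < 0 ⇒ local maximum; P''(2) = 12 > 0 ⇒ local minimum; P''(3) = -14 < 0 ⇒ local maximum.
Thus P has its local minimum at s = 2, with value -116/3.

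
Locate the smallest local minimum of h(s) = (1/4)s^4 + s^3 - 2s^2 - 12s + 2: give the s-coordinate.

Critical points: h'(s) = s^3 + 3s^2 - 4s - 12 vanishes at s = -3, -2, 2.
h''(s) = 3s^2 + 6s - 4. h''(-3) = 5 > 0 ⇒ local minimum; h''(-2) = -4 < 0 ⇒ local maximum; h''(2) = 20 > 0 ⇒ local minimum.
So the smallest local minimum value is h(2) = -18.

2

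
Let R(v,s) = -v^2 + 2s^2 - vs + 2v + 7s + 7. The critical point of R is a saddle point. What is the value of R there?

∂R/∂v = -2v - s + 2 = 0 and ∂R/∂s = -v + 4s + 7 = 0, so (v, s) = (5/3, -4/3).
The Hessian has R_{vv} = -2, R_{ss} = 4, R_{vs} = -1, giving D = -9 < 0, so the point is a saddle point.
R(5/3, -4/3) = 4.

4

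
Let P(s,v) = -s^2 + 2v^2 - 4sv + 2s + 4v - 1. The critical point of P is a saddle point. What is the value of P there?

0

∂P/∂s = -2s - 4v + 2 = 0 and ∂P/∂v = -4s + 4v + 4 = 0, so (s, v) = (1, 0).
The Hessian has P_{ss} = -2, P_{vv} = 4, P_{sv} = -4, giving D = -24 < 0, so the point is a saddle point.
P(1, 0) = 0.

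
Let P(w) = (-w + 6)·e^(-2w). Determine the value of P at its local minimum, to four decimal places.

By the product rule, P'(w) = (2w - 13)·e^(-2w). Since e^(-2w) > 0, the only critical point is w = 13/2.
P''(13/2) has the same sign as 2 > 0, so this is a local minimum.
P(13/2) = (-1/2)·e^(-13) ≈ -0.0000.

-0.0000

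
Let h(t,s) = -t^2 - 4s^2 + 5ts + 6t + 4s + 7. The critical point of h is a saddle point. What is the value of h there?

-217/9

∂h/∂t = -2t + 5s + 6 = 0 and ∂h/∂s = 5t - 8s + 4 = 0, so (t, s) = (-68/9, -38/9).
The Hessian has h_{tt} = -2, h_{ss} = -8, h_{ts} = 5, giving D = -9 < 0, so the point is a saddle point.
h(-68/9, -38/9) = -217/9.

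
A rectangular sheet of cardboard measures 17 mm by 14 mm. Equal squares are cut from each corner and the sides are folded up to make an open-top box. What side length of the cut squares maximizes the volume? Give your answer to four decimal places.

With cut size x, the volume is V(x) = x(17 − 2x)(14 − 2x) for 0 < x < 7.
V'(x) = 12x^2 − 124x + 238. Setting V'(x) = 0 gives x ≈ 2.5473 (the root in (0, 7)).
V''(x) = 24x − 124 is negative there, so this is the maximum; V ≈ 270.0707.

2.5473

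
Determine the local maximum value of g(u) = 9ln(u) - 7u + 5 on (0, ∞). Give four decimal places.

-1.7382

g'(u) = 9/u − 7 = 0 gives u = 9/7.
g''(u) = -9/u², which is negative for u > 0, so this is a local maximum.
g(9/7) = 9·ln(9/7) - 9 + 5 ≈ -1.7382.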